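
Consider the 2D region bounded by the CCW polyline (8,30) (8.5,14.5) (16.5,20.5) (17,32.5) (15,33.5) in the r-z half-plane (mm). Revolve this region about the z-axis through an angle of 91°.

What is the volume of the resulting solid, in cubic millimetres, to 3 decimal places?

Profile (r,z), 5 vertices: (8,30) (8.5,14.5) (16.5,20.5) (17,32.5) (15,33.5)
edge 0: (8,30)→(8.5,14.5)  cross = 8·14.5 − 8.5·30 = -139.0000; (r_i+r_j)·cross = 16.5·-139.0000 = -2293.5000
edge 1: (8.5,14.5)→(16.5,20.5)  cross = 8.5·20.5 − 16.5·14.5 = -65.0000; (r_i+r_j)·cross = 25·-65.0000 = -1625.0000
edge 2: (16.5,20.5)→(17,32.5)  cross = 16.5·32.5 − 17·20.5 = 187.7500; (r_i+r_j)·cross = 33.5·187.7500 = 6289.6250
edge 3: (17,32.5)→(15,33.5)  cross = 17·33.5 − 15·32.5 = 82.0000; (r_i+r_j)·cross = 32·82.0000 = 2624.0000
edge 4: (15,33.5)→(8,30)  cross = 15·30 − 8·33.5 = 182.0000; (r_i+r_j)·cross = 23·182.0000 = 4186.0000
Σcross = 247.7500 → A = |Σcross|/2 = 123.8750 mm²
Σ(r_i+r_j)·cross = 9181.1250 → first moment M = |Σ|/6 = 1530.1875
R_c = M/A = 1530.1875/123.8750 = 12.3527 mm
θ = 91° = 1.588250 rad
V = θ·R_c·A = 1.588250·12.3527·123.8750 = 2430.320 mm³

Volume = 2430.320 mm³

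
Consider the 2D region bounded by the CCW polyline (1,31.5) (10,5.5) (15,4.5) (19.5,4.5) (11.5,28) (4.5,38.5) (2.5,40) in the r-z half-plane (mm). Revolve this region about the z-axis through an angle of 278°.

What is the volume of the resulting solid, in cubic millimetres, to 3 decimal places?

Volume = 12996.123 mm³

Profile (r,z), 7 vertices: (1,31.5) (10,5.5) (15,4.5) (19.5,4.5) (11.5,28) (4.5,38.5) (2.5,40)
edge 0: (1,31.5)→(10,5.5)  cross = 1·5.5 − 10·31.5 = -309.5000; (r_i+r_j)·cross = 11·-309.5000 = -3404.5000
edge 1: (10,5.5)→(15,4.5)  cross = 10·4.5 − 15·5.5 = -37.5000; (r_i+r_j)·cross = 25·-37.5000 = -937.5000
edge 2: (15,4.5)→(19.5,4.5)  cross = 15·4.5 − 19.5·4.5 = -20.2500; (r_i+r_j)·cross = 34.5·-20.2500 = -698.6250
edge 3: (19.5,4.5)→(11.5,28)  cross = 19.5·28 − 11.5·4.5 = 494.2500; (r_i+r_j)·cross = 31·494.2500 = 15321.7500
edge 4: (11.5,28)→(4.5,38.5)  cross = 11.5·38.5 − 4.5·28 = 316.7500; (r_i+r_j)·cross = 16·316.7500 = 5068.0000
edge 5: (4.5,38.5)→(2.5,40)  cross = 4.5·40 − 2.5·38.5 = 83.7500; (r_i+r_j)·cross = 7·83.7500 = 586.2500
edge 6: (2.5,40)→(1,31.5)  cross = 2.5·31.5 − 1·40 = 38.7500; (r_i+r_j)·cross = 3.5·38.7500 = 135.6250
Σcross = 566.2500 → A = |Σcross|/2 = 283.1250 mm²
Σ(r_i+r_j)·cross = 16071.0000 → first moment M = |Σ|/6 = 2678.5000
R_c = M/A = 2678.5000/283.1250 = 9.4605 mm
θ = 278° = 4.852015 rad
V = θ·R_c·A = 4.852015·9.4605·283.1250 = 12996.123 mm³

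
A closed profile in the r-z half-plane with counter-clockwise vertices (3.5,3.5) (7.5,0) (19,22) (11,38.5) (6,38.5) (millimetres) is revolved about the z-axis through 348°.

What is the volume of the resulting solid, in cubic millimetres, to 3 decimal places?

Volume = 21218.251 mm³

Profile (r,z), 5 vertices: (3.5,3.5) (7.5,0) (19,22) (11,38.5) (6,38.5)
edge 0: (3.5,3.5)→(7.5,0)  cross = 3.5·0 − 7.5·3.5 = -26.2500; (r_i+r_j)·cross = 11·-26.2500 = -288.7500
edge 1: (7.5,0)→(19,22)  cross = 7.5·22 − 19·0 = 165.0000; (r_i+r_j)·cross = 26.5·165.0000 = 4372.5000
edge 2: (19,22)→(11,38.5)  cross = 19·38.5 − 11·22 = 489.5000; (r_i+r_j)·cross = 30·489.5000 = 14685.0000
edge 3: (11,38.5)→(6,38.5)  cross = 11·38.5 − 6·38.5 = 192.5000; (r_i+r_j)·cross = 17·192.5000 = 3272.5000
edge 4: (6,38.5)→(3.5,3.5)  cross = 6·3.5 − 3.5·38.5 = -113.7500; (r_i+r_j)·cross = 9.5·-113.7500 = -1080.6250
Σcross = 707.0000 → A = |Σcross|/2 = 353.5000 mm²
Σ(r_i+r_j)·cross = 20960.6250 → first moment M = |Σ|/6 = 3493.4375
R_c = M/A = 3493.4375/353.5000 = 9.8824 mm
θ = 348° = 6.073746 rad
V = θ·R_c·A = 6.073746·9.8824·353.5000 = 21218.251 mm³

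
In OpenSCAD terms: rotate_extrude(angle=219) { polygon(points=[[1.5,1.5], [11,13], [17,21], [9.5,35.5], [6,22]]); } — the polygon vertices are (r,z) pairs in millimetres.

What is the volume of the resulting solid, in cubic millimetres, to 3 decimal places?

Profile (r,z), 5 vertices: (1.5,1.5) (11,13) (17,21) (9.5,35.5) (6,22)
edge 0: (1.5,1.5)→(11,13)  cross = 1.5·13 − 11·1.5 = 3.0000; (r_i+r_j)·cross = 12.5·3.0000 = 37.5000
edge 1: (11,13)→(17,21)  cross = 11·21 − 17·13 = 10.0000; (r_i+r_j)·cross = 28·10.0000 = 280.0000
edge 2: (17,21)→(9.5,35.5)  cross = 17·35.5 − 9.5·21 = 404.0000; (r_i+r_j)·cross = 26.5·404.0000 = 10706.0000
edge 3: (9.5,35.5)→(6,22)  cross = 9.5·22 − 6·35.5 = -4.0000; (r_i+r_j)·cross = 15.5·-4.0000 = -62.0000
edge 4: (6,22)→(1.5,1.5)  cross = 6·1.5 − 1.5·22 = -24.0000; (r_i+r_j)·cross = 7.5·-24.0000 = -180.0000
Σcross = 389.0000 → A = |Σcross|/2 = 194.5000 mm²
Σ(r_i+r_j)·cross = 10781.5000 → first moment M = |Σ|/6 = 1796.9167
R_c = M/A = 1796.9167/194.5000 = 9.2386 mm
θ = 219° = 3.822271 rad
V = θ·R_c·A = 3.822271·9.2386·194.5000 = 6868.303 mm³

Volume = 6868.303 mm³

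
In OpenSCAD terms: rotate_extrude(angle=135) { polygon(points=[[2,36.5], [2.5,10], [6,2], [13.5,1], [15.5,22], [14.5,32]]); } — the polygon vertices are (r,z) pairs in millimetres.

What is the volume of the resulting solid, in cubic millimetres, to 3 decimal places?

Volume = 7835.328 mm³

Profile (r,z), 6 vertices: (2,36.5) (2.5,10) (6,2) (13.5,1) (15.5,22) (14.5,32)
edge 0: (2,36.5)→(2.5,10)  cross = 2·10 − 2.5·36.5 = -71.2500; (r_i+r_j)·cross = 4.5·-71.2500 = -320.6250
edge 1: (2.5,10)→(6,2)  cross = 2.5·2 − 6·10 = -55.0000; (r_i+r_j)·cross = 8.5·-55.0000 = -467.5000
edge 2: (6,2)→(13.5,1)  cross = 6·1 − 13.5·2 = -21.0000; (r_i+r_j)·cross = 19.5·-21.0000 = -409.5000
edge 3: (13.5,1)→(15.5,22)  cross = 13.5·22 − 15.5·1 = 281.5000; (r_i+r_j)·cross = 29·281.5000 = 8163.5000
edge 4: (15.5,22)→(14.5,32)  cross = 15.5·32 − 14.5·22 = 177.0000; (r_i+r_j)·cross = 30·177.0000 = 5310.0000
edge 5: (14.5,32)→(2,36.5)  cross = 14.5·36.5 − 2·32 = 465.2500; (r_i+r_j)·cross = 16.5·465.2500 = 7676.6250
Σcross = 776.5000 → A = |Σcross|/2 = 388.2500 mm²
Σ(r_i+r_j)·cross = 19952.5000 → first moment M = |Σ|/6 = 3325.4167
R_c = M/A = 3325.4167/388.2500 = 8.5651 mm
θ = 135° = 2.356194 rad
V = θ·R_c·A = 2.356194·8.5651·388.2500 = 7835.328 mm³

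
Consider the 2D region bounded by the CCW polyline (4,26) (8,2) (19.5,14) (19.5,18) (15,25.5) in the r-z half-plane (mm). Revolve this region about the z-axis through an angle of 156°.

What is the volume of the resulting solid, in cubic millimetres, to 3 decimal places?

Volume = 7243.156 mm³

Profile (r,z), 5 vertices: (4,26) (8,2) (19.5,14) (19.5,18) (15,25.5)
edge 0: (4,26)→(8,2)  cross = 4·2 − 8·26 = -200.0000; (r_i+r_j)·cross = 12·-200.0000 = -2400.0000
edge 1: (8,2)→(19.5,14)  cross = 8·14 − 19.5·2 = 73.0000; (r_i+r_j)·cross = 27.5·73.0000 = 2007.5000
edge 2: (19.5,14)→(19.5,18)  cross = 19.5·18 − 19.5·14 = 78.0000; (r_i+r_j)·cross = 39·78.0000 = 3042.0000
edge 3: (19.5,18)→(15,25.5)  cross = 19.5·25.5 − 15·18 = 227.2500; (r_i+r_j)·cross = 34.5·227.2500 = 7840.1250
edge 4: (15,25.5)→(4,26)  cross = 15·26 − 4·25.5 = 288.0000; (r_i+r_j)·cross = 19·288.0000 = 5472.0000
Σcross = 466.2500 → A = |Σcross|/2 = 233.1250 mm²
Σ(r_i+r_j)·cross = 15961.6250 → first moment M = |Σ|/6 = 2660.2708
R_c = M/A = 2660.2708/233.1250 = 11.4113 mm
θ = 156° = 2.722714 rad
V = θ·R_c·A = 2.722714·11.4113·233.1250 = 7243.156 mm³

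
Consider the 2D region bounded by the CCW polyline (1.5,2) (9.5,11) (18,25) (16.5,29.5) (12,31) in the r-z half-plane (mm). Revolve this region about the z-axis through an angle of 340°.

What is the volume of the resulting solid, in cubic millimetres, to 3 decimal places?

Volume = 9229.534 mm³

Profile (r,z), 5 vertices: (1.5,2) (9.5,11) (18,25) (16.5,29.5) (12,31)
edge 0: (1.5,2)→(9.5,11)  cross = 1.5·11 − 9.5·2 = -2.5000; (r_i+r_j)·cross = 11·-2.5000 = -27.5000
edge 1: (9.5,11)→(18,25)  cross = 9.5·25 − 18·11 = 39.5000; (r_i+r_j)·cross = 27.5·39.5000 = 1086.2500
edge 2: (18,25)→(16.5,29.5)  cross = 18·29.5 − 16.5·25 = 118.5000; (r_i+r_j)·cross = 34.5·118.5000 = 4088.2500
edge 3: (16.5,29.5)→(12,31)  cross = 16.5·31 − 12·29.5 = 157.5000; (r_i+r_j)·cross = 28.5·157.5000 = 4488.7500
edge 4: (12,31)→(1.5,2)  cross = 12·2 − 1.5·31 = -22.5000; (r_i+r_j)·cross = 13.5·-22.5000 = -303.7500
Σcross = 290.5000 → A = |Σcross|/2 = 145.2500 mm²
Σ(r_i+r_j)·cross = 9332.0000 → first moment M = |Σ|/6 = 1555.3333
R_c = M/A = 1555.3333/145.2500 = 10.7080 mm
θ = 340° = 5.934119 rad
V = θ·R_c·A = 5.934119·10.7080·145.2500 = 9229.534 mm³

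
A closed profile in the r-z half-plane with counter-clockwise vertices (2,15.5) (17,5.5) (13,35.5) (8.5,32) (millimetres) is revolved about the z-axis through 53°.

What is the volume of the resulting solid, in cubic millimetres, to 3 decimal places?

Volume = 2209.305 mm³

Profile (r,z), 4 vertices: (2,15.5) (17,5.5) (13,35.5) (8.5,32)
edge 0: (2,15.5)→(17,5.5)  cross = 2·5.5 − 17·15.5 = -252.5000; (r_i+r_j)·cross = 19·-252.5000 = -4797.5000
edge 1: (17,5.5)→(13,35.5)  cross = 17·35.5 − 13·5.5 = 532.0000; (r_i+r_j)·cross = 30·532.0000 = 15960.0000
edge 2: (13,35.5)→(8.5,32)  cross = 13·32 − 8.5·35.5 = 114.2500; (r_i+r_j)·cross = 21.5·114.2500 = 2456.3750
edge 3: (8.5,32)→(2,15.5)  cross = 8.5·15.5 − 2·32 = 67.7500; (r_i+r_j)·cross = 10.5·67.7500 = 711.3750
Σcross = 461.5000 → A = |Σcross|/2 = 230.7500 mm²
Σ(r_i+r_j)·cross = 14330.2500 → first moment M = |Σ|/6 = 2388.3750
R_c = M/A = 2388.3750/230.7500 = 10.3505 mm
θ = 53° = 0.925025 rad
V = θ·R_c·A = 0.925025·10.3505·230.7500 = 2209.305 mm³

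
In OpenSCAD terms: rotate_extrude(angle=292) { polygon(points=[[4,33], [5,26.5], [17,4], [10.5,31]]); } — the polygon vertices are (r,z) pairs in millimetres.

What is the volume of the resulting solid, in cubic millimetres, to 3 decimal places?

Volume = 5573.508 mm³

Profile (r,z), 4 vertices: (4,33) (5,26.5) (17,4) (10.5,31)
edge 0: (4,33)→(5,26.5)  cross = 4·26.5 − 5·33 = -59.0000; (r_i+r_j)·cross = 9·-59.0000 = -531.0000
edge 1: (5,26.5)→(17,4)  cross = 5·4 − 17·26.5 = -430.5000; (r_i+r_j)·cross = 22·-430.5000 = -9471.0000
edge 2: (17,4)→(10.5,31)  cross = 17·31 − 10.5·4 = 485.0000; (r_i+r_j)·cross = 27.5·485.0000 = 13337.5000
edge 3: (10.5,31)→(4,33)  cross = 10.5·33 − 4·31 = 222.5000; (r_i+r_j)·cross = 14.5·222.5000 = 3226.2500
Σcross = 218.0000 → A = |Σcross|/2 = 109.0000 mm²
Σ(r_i+r_j)·cross = 6561.7500 → first moment M = |Σ|/6 = 1093.6250
R_c = M/A = 1093.6250/109.0000 = 10.0333 mm
θ = 292° = 5.096361 rad
V = θ·R_c·A = 5.096361·10.0333·109.0000 = 5573.508 mm³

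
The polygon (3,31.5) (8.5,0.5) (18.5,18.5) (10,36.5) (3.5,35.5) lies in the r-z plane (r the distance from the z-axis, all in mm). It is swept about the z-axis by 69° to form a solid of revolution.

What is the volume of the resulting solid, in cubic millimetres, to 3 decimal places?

Volume = 3612.530 mm³

Profile (r,z), 5 vertices: (3,31.5) (8.5,0.5) (18.5,18.5) (10,36.5) (3.5,35.5)
edge 0: (3,31.5)→(8.5,0.5)  cross = 3·0.5 − 8.5·31.5 = -266.2500; (r_i+r_j)·cross = 11.5·-266.2500 = -3061.8750
edge 1: (8.5,0.5)→(18.5,18.5)  cross = 8.5·18.5 − 18.5·0.5 = 148.0000; (r_i+r_j)·cross = 27·148.0000 = 3996.0000
edge 2: (18.5,18.5)→(10,36.5)  cross = 18.5·36.5 − 10·18.5 = 490.2500; (r_i+r_j)·cross = 28.5·490.2500 = 13972.1250
edge 3: (10,36.5)→(3.5,35.5)  cross = 10·35.5 − 3.5·36.5 = 227.2500; (r_i+r_j)·cross = 13.5·227.2500 = 3067.8750
edge 4: (3.5,35.5)→(3,31.5)  cross = 3.5·31.5 − 3·35.5 = 3.7500; (r_i+r_j)·cross = 6.5·3.7500 = 24.3750
Σcross = 603.0000 → A = |Σcross|/2 = 301.5000 mm²
Σ(r_i+r_j)·cross = 17998.5000 → first moment M = |Σ|/6 = 2999.7500
R_c = M/A = 2999.7500/301.5000 = 9.9494 mm
θ = 69° = 1.204277 rad
V = θ·R_c·A = 1.204277·9.9494·301.5000 = 3612.530 mm³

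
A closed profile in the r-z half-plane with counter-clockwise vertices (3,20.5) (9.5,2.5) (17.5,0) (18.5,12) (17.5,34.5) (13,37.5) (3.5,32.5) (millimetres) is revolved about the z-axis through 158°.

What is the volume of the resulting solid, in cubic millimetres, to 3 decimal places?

Volume = 13985.616 mm³

Profile (r,z), 7 vertices: (3,20.5) (9.5,2.5) (17.5,0) (18.5,12) (17.5,34.5) (13,37.5) (3.5,32.5)
edge 0: (3,20.5)→(9.5,2.5)  cross = 3·2.5 − 9.5·20.5 = -187.2500; (r_i+r_j)·cross = 12.5·-187.2500 = -2340.6250
edge 1: (9.5,2.5)→(17.5,0)  cross = 9.5·0 − 17.5·2.5 = -43.7500; (r_i+r_j)·cross = 27·-43.7500 = -1181.2500
edge 2: (17.5,0)→(18.5,12)  cross = 17.5·12 − 18.5·0 = 210.0000; (r_i+r_j)·cross = 36·210.0000 = 7560.0000
edge 3: (18.5,12)→(17.5,34.5)  cross = 18.5·34.5 − 17.5·12 = 428.2500; (r_i+r_j)·cross = 36·428.2500 = 15417.0000
edge 4: (17.5,34.5)→(13,37.5)  cross = 17.5·37.5 − 13·34.5 = 207.7500; (r_i+r_j)·cross = 30.5·207.7500 = 6336.3750
edge 5: (13,37.5)→(3.5,32.5)  cross = 13·32.5 − 3.5·37.5 = 291.2500; (r_i+r_j)·cross = 16.5·291.2500 = 4805.6250
edge 6: (3.5,32.5)→(3,20.5)  cross = 3.5·20.5 − 3·32.5 = -25.7500; (r_i+r_j)·cross = 6.5·-25.7500 = -167.3750
Σcross = 880.5000 → A = |Σcross|/2 = 440.2500 mm²
Σ(r_i+r_j)·cross = 30429.7500 → first moment M = |Σ|/6 = 5071.6250
R_c = M/A = 5071.6250/440.2500 = 11.5199 mm
θ = 158° = 2.757620 rad
V = θ·R_c·A = 2.757620·11.5199·440.2500 = 13985.616 mm³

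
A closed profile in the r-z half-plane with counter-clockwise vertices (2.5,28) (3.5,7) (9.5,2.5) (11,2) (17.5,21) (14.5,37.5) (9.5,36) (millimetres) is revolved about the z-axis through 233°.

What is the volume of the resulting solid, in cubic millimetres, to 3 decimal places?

Volume = 14588.311 mm³

Profile (r,z), 7 vertices: (2.5,28) (3.5,7) (9.5,2.5) (11,2) (17.5,21) (14.5,37.5) (9.5,36)
edge 0: (2.5,28)→(3.5,7)  cross = 2.5·7 − 3.5·28 = -80.5000; (r_i+r_j)·cross = 6·-80.5000 = -483.0000
edge 1: (3.5,7)→(9.5,2.5)  cross = 3.5·2.5 − 9.5·7 = -57.7500; (r_i+r_j)·cross = 13·-57.7500 = -750.7500
edge 2: (9.5,2.5)→(11,2)  cross = 9.5·2 − 11·2.5 = -8.5000; (r_i+r_j)·cross = 20.5·-8.5000 = -174.2500
edge 3: (11,2)→(17.5,21)  cross = 11·21 − 17.5·2 = 196.0000; (r_i+r_j)·cross = 28.5·196.0000 = 5586.0000
edge 4: (17.5,21)→(14.5,37.5)  cross = 17.5·37.5 − 14.5·21 = 351.7500; (r_i+r_j)·cross = 32·351.7500 = 11256.0000
edge 5: (14.5,37.5)→(9.5,36)  cross = 14.5·36 − 9.5·37.5 = 165.7500; (r_i+r_j)·cross = 24·165.7500 = 3978.0000
edge 6: (9.5,36)→(2.5,28)  cross = 9.5·28 − 2.5·36 = 176.0000; (r_i+r_j)·cross = 12·176.0000 = 2112.0000
Σcross = 742.7500 → A = |Σcross|/2 = 371.3750 mm²
Σ(r_i+r_j)·cross = 21524.0000 → first moment M = |Σ|/6 = 3587.3333
R_c = M/A = 3587.3333/371.3750 = 9.6596 mm
θ = 233° = 4.066617 rad
V = θ·R_c·A = 4.066617·9.6596·371.3750 = 14588.311 mm³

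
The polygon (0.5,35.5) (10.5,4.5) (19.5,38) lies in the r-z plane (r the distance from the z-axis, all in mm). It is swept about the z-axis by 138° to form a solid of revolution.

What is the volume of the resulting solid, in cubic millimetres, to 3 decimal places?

Volume = 7517.500 mm³

Profile (r,z), 3 vertices: (0.5,35.5) (10.5,4.5) (19.5,38)
edge 0: (0.5,35.5)→(10.5,4.5)  cross = 0.5·4.5 − 10.5·35.5 = -370.5000; (r_i+r_j)·cross = 11·-370.5000 = -4075.5000
edge 1: (10.5,4.5)→(19.5,38)  cross = 10.5·38 − 19.5·4.5 = 311.2500; (r_i+r_j)·cross = 30·311.2500 = 9337.5000
edge 2: (19.5,38)→(0.5,35.5)  cross = 19.5·35.5 − 0.5·38 = 673.2500; (r_i+r_j)·cross = 20·673.2500 = 13465.0000
Σcross = 614.0000 → A = |Σcross|/2 = 307.0000 mm²
Σ(r_i+r_j)·cross = 18727.0000 → first moment M = |Σ|/6 = 3121.1667
R_c = M/A = 3121.1667/307.0000 = 10.1667 mm
θ = 138° = 2.408554 rad
V = θ·R_c·A = 2.408554·10.1667·307.0000 = 7517.500 mm³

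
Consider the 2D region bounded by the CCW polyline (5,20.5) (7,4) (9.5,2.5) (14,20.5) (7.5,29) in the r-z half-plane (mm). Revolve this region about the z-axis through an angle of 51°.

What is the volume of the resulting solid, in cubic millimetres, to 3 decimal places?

Profile (r,z), 5 vertices: (5,20.5) (7,4) (9.5,2.5) (14,20.5) (7.5,29)
edge 0: (5,20.5)→(7,4)  cross = 5·4 − 7·20.5 = -123.5000; (r_i+r_j)·cross = 12·-123.5000 = -1482.0000
edge 1: (7,4)→(9.5,2.5)  cross = 7·2.5 − 9.5·4 = -20.5000; (r_i+r_j)·cross = 16.5·-20.5000 = -338.2500
edge 2: (9.5,2.5)→(14,20.5)  cross = 9.5·20.5 − 14·2.5 = 159.7500; (r_i+r_j)·cross = 23.5·159.7500 = 3754.1250
edge 3: (14,20.5)→(7.5,29)  cross = 14·29 − 7.5·20.5 = 252.2500; (r_i+r_j)·cross = 21.5·252.2500 = 5423.3750
edge 4: (7.5,29)→(5,20.5)  cross = 7.5·20.5 − 5·29 = 8.7500; (r_i+r_j)·cross = 12.5·8.7500 = 109.3750
Σcross = 276.7500 → A = |Σcross|/2 = 138.3750 mm²
Σ(r_i+r_j)·cross = 7466.6250 → first moment M = |Σ|/6 = 1244.4375
R_c = M/A = 1244.4375/138.3750 = 8.9932 mm
θ = 51° = 0.890118 rad
V = θ·R_c·A = 0.890118·8.9932·138.3750 = 1107.696 mm³

Volume = 1107.696 mm³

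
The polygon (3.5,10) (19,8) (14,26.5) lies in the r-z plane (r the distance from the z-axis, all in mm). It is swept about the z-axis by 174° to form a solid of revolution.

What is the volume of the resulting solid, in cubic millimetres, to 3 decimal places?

Profile (r,z), 3 vertices: (3.5,10) (19,8) (14,26.5)
edge 0: (3.5,10)→(19,8)  cross = 3.5·8 − 19·10 = -162.0000; (r_i+r_j)·cross = 22.5·-162.0000 = -3645.0000
edge 1: (19,8)→(14,26.5)  cross = 19·26.5 − 14·8 = 391.5000; (r_i+r_j)·cross = 33·391.5000 = 12919.5000
edge 2: (14,26.5)→(3.5,10)  cross = 14·10 − 3.5·26.5 = 47.2500; (r_i+r_j)·cross = 17.5·47.2500 = 826.8750
Σcross = 276.7500 → A = |Σcross|/2 = 138.3750 mm²
Σ(r_i+r_j)·cross = 10101.3750 → first moment M = |Σ|/6 = 1683.5625
R_c = M/A = 1683.5625/138.3750 = 12.1667 mm
θ = 174° = 3.036873 rad
V = θ·R_c·A = 3.036873·12.1667·138.3750 = 5112.765 mm³

Volume = 5112.765 mm³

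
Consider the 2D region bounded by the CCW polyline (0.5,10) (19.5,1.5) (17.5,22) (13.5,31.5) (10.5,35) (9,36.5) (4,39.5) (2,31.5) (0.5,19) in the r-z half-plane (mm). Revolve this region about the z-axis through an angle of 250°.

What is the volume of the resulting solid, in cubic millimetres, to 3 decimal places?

Profile (r,z), 9 vertices: (0.5,10) (19.5,1.5) (17.5,22) (13.5,31.5) (10.5,35) (9,36.5) (4,39.5) (2,31.5) (0.5,19)
edge 0: (0.5,10)→(19.5,1.5)  cross = 0.5·1.5 − 19.5·10 = -194.2500; (r_i+r_j)·cross = 20·-194.2500 = -3885.0000
edge 1: (19.5,1.5)→(17.5,22)  cross = 19.5·22 − 17.5·1.5 = 402.7500; (r_i+r_j)·cross = 37·402.7500 = 14901.7500
edge 2: (17.5,22)→(13.5,31.5)  cross = 17.5·31.5 − 13.5·22 = 254.2500; (r_i+r_j)·cross = 31·254.2500 = 7881.7500
edge 3: (13.5,31.5)→(10.5,35)  cross = 13.5·35 − 10.5·31.5 = 141.7500; (r_i+r_j)·cross = 24·141.7500 = 3402.0000
edge 4: (10.5,35)→(9,36.5)  cross = 10.5·36.5 − 9·35 = 68.2500; (r_i+r_j)·cross = 19.5·68.2500 = 1330.8750
edge 5: (9,36.5)→(4,39.5)  cross = 9·39.5 − 4·36.5 = 209.5000; (r_i+r_j)·cross = 13·209.5000 = 2723.5000
edge 6: (4,39.5)→(2,31.5)  cross = 4·31.5 − 2·39.5 = 47.0000; (r_i+r_j)·cross = 6·47.0000 = 282.0000
edge 7: (2,31.5)→(0.5,19)  cross = 2·19 − 0.5·31.5 = 22.2500; (r_i+r_j)·cross = 2.5·22.2500 = 55.6250
edge 8: (0.5,19)→(0.5,10)  cross = 0.5·10 − 0.5·19 = -4.5000; (r_i+r_j)·cross = 1·-4.5000 = -4.5000
Σcross = 947.0000 → A = |Σcross|/2 = 473.5000 mm²
Σ(r_i+r_j)·cross = 26688.0000 → first moment M = |Σ|/6 = 4448.0000
R_c = M/A = 4448.0000/473.5000 = 9.3939 mm
θ = 250° = 4.363323 rad
V = θ·R_c·A = 4.363323·9.3939·473.5000 = 19408.061 mm³

Volume = 19408.061 mm³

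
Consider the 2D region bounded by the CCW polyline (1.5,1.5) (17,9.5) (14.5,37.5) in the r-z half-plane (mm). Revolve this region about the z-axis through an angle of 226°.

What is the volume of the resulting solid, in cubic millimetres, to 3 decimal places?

Profile (r,z), 3 vertices: (1.5,1.5) (17,9.5) (14.5,37.5)
edge 0: (1.5,1.5)→(17,9.5)  cross = 1.5·9.5 − 17·1.5 = -11.2500; (r_i+r_j)·cross = 18.5·-11.2500 = -208.1250
edge 1: (17,9.5)→(14.5,37.5)  cross = 17·37.5 − 14.5·9.5 = 499.7500; (r_i+r_j)·cross = 31.5·499.7500 = 15742.1250
edge 2: (14.5,37.5)→(1.5,1.5)  cross = 14.5·1.5 − 1.5·37.5 = -34.5000; (r_i+r_j)·cross = 16·-34.5000 = -552.0000
Σcross = 454.0000 → A = |Σcross|/2 = 227.0000 mm²
Σ(r_i+r_j)·cross = 14982.0000 → first moment M = |Σ|/6 = 2497.0000
R_c = M/A = 2497.0000/227.0000 = 11.0000 mm
θ = 226° = 3.944444 rad
V = θ·R_c·A = 3.944444·11.0000·227.0000 = 9849.277 mm³

Volume = 9849.277 mm³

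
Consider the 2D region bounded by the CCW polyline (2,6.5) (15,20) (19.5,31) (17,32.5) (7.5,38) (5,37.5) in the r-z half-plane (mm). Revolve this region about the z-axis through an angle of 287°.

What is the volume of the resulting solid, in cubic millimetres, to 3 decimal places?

Volume = 13528.418 mm³

Profile (r,z), 6 vertices: (2,6.5) (15,20) (19.5,31) (17,32.5) (7.5,38) (5,37.5)
edge 0: (2,6.5)→(15,20)  cross = 2·20 − 15·6.5 = -57.5000; (r_i+r_j)·cross = 17·-57.5000 = -977.5000
edge 1: (15,20)→(19.5,31)  cross = 15·31 − 19.5·20 = 75.0000; (r_i+r_j)·cross = 34.5·75.0000 = 2587.5000
edge 2: (19.5,31)→(17,32.5)  cross = 19.5·32.5 − 17·31 = 106.7500; (r_i+r_j)·cross = 36.5·106.7500 = 3896.3750
edge 3: (17,32.5)→(7.5,38)  cross = 17·38 − 7.5·32.5 = 402.2500; (r_i+r_j)·cross = 24.5·402.2500 = 9855.1250
edge 4: (7.5,38)→(5,37.5)  cross = 7.5·37.5 − 5·38 = 91.2500; (r_i+r_j)·cross = 12.5·91.2500 = 1140.6250
edge 5: (5,37.5)→(2,6.5)  cross = 5·6.5 − 2·37.5 = -42.5000; (r_i+r_j)·cross = 7·-42.5000 = -297.5000
Σcross = 575.2500 → A = |Σcross|/2 = 287.6250 mm²
Σ(r_i+r_j)·cross = 16204.6250 → first moment M = |Σ|/6 = 2700.7708
R_c = M/A = 2700.7708/287.6250 = 9.3899 mm
θ = 287° = 5.009095 rad
V = θ·R_c·A = 5.009095·9.3899·287.6250 = 13528.418 mm³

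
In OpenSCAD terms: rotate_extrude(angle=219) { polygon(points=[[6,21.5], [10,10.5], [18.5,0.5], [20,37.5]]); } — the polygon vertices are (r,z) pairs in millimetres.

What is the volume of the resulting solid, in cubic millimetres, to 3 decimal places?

Volume = 15179.990 mm³

Profile (r,z), 4 vertices: (6,21.5) (10,10.5) (18.5,0.5) (20,37.5)
edge 0: (6,21.5)→(10,10.5)  cross = 6·10.5 − 10·21.5 = -152.0000; (r_i+r_j)·cross = 16·-152.0000 = -2432.0000
edge 1: (10,10.5)→(18.5,0.5)  cross = 10·0.5 − 18.5·10.5 = -189.2500; (r_i+r_j)·cross = 28.5·-189.2500 = -5393.6250
edge 2: (18.5,0.5)→(20,37.5)  cross = 18.5·37.5 − 20·0.5 = 683.7500; (r_i+r_j)·cross = 38.5·683.7500 = 26324.3750
edge 3: (20,37.5)→(6,21.5)  cross = 20·21.5 − 6·37.5 = 205.0000; (r_i+r_j)·cross = 26·205.0000 = 5330.0000
Σcross = 547.5000 → A = |Σcross|/2 = 273.7500 mm²
Σ(r_i+r_j)·cross = 23828.7500 → first moment M = |Σ|/6 = 3971.4583
R_c = M/A = 3971.4583/273.7500 = 14.5076 mm
θ = 219° = 3.822271 rad
V = θ·R_c·A = 3.822271·14.5076·273.7500 = 15179.990 mm³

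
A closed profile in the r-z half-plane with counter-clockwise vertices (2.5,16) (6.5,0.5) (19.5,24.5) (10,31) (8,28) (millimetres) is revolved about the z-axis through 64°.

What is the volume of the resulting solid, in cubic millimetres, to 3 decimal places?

Profile (r,z), 5 vertices: (2.5,16) (6.5,0.5) (19.5,24.5) (10,31) (8,28)
edge 0: (2.5,16)→(6.5,0.5)  cross = 2.5·0.5 − 6.5·16 = -102.7500; (r_i+r_j)·cross = 9·-102.7500 = -924.7500
edge 1: (6.5,0.5)→(19.5,24.5)  cross = 6.5·24.5 − 19.5·0.5 = 149.5000; (r_i+r_j)·cross = 26·149.5000 = 3887.0000
edge 2: (19.5,24.5)→(10,31)  cross = 19.5·31 − 10·24.5 = 359.5000; (r_i+r_j)·cross = 29.5·359.5000 = 10605.2500
edge 3: (10,31)→(8,28)  cross = 10·28 − 8·31 = 32.0000; (r_i+r_j)·cross = 18·32.0000 = 576.0000
edge 4: (8,28)→(2.5,16)  cross = 8·16 − 2.5·28 = 58.0000; (r_i+r_j)·cross = 10.5·58.0000 = 609.0000
Σcross = 496.2500 → A = |Σcross|/2 = 248.1250 mm²
Σ(r_i+r_j)·cross = 14752.5000 → first moment M = |Σ|/6 = 2458.7500
R_c = M/A = 2458.7500/248.1250 = 9.9093 mm
θ = 64° = 1.117011 rad
V = θ·R_c·A = 1.117011·9.9093·248.1250 = 2746.450 mm³

Volume = 2746.450 mm³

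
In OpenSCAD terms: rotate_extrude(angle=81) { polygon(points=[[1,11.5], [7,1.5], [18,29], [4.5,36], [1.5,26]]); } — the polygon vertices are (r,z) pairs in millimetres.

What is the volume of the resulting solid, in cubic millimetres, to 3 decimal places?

Volume = 3715.218 mm³

Profile (r,z), 5 vertices: (1,11.5) (7,1.5) (18,29) (4.5,36) (1.5,26)
edge 0: (1,11.5)→(7,1.5)  cross = 1·1.5 − 7·11.5 = -79.0000; (r_i+r_j)·cross = 8·-79.0000 = -632.0000
edge 1: (7,1.5)→(18,29)  cross = 7·29 − 18·1.5 = 176.0000; (r_i+r_j)·cross = 25·176.0000 = 4400.0000
edge 2: (18,29)→(4.5,36)  cross = 18·36 − 4.5·29 = 517.5000; (r_i+r_j)·cross = 22.5·517.5000 = 11643.7500
edge 3: (4.5,36)→(1.5,26)  cross = 4.5·26 − 1.5·36 = 63.0000; (r_i+r_j)·cross = 6·63.0000 = 378.0000
edge 4: (1.5,26)→(1,11.5)  cross = 1.5·11.5 − 1·26 = -8.7500; (r_i+r_j)·cross = 2.5·-8.7500 = -21.8750
Σcross = 668.7500 → A = |Σcross|/2 = 334.3750 mm²
Σ(r_i+r_j)·cross = 15767.8750 → first moment M = |Σ|/6 = 2627.9792
R_c = M/A = 2627.9792/334.3750 = 7.8594 mm
θ = 81° = 1.413717 rad
V = θ·R_c·A = 1.413717·7.8594·334.3750 = 3715.218 mm³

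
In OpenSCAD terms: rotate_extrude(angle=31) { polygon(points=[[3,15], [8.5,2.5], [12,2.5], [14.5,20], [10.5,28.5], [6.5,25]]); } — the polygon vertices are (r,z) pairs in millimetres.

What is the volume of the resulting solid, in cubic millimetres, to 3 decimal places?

Volume = 942.175 mm³

Profile (r,z), 6 vertices: (3,15) (8.5,2.5) (12,2.5) (14.5,20) (10.5,28.5) (6.5,25)
edge 0: (3,15)→(8.5,2.5)  cross = 3·2.5 − 8.5·15 = -120.0000; (r_i+r_j)·cross = 11.5·-120.0000 = -1380.0000
edge 1: (8.5,2.5)→(12,2.5)  cross = 8.5·2.5 − 12·2.5 = -8.7500; (r_i+r_j)·cross = 20.5·-8.7500 = -179.3750
edge 2: (12,2.5)→(14.5,20)  cross = 12·20 − 14.5·2.5 = 203.7500; (r_i+r_j)·cross = 26.5·203.7500 = 5399.3750
edge 3: (14.5,20)→(10.5,28.5)  cross = 14.5·28.5 − 10.5·20 = 203.2500; (r_i+r_j)·cross = 25·203.2500 = 5081.2500
edge 4: (10.5,28.5)→(6.5,25)  cross = 10.5·25 − 6.5·28.5 = 77.2500; (r_i+r_j)·cross = 17·77.2500 = 1313.2500
edge 5: (6.5,25)→(3,15)  cross = 6.5·15 − 3·25 = 22.5000; (r_i+r_j)·cross = 9.5·22.5000 = 213.7500
Σcross = 378.0000 → A = |Σcross|/2 = 189.0000 mm²
Σ(r_i+r_j)·cross = 10448.2500 → first moment M = |Σ|/6 = 1741.3750
R_c = M/A = 1741.3750/189.0000 = 9.2136 mm
θ = 31° = 0.541052 rad
V = θ·R_c·A = 0.541052·9.2136·189.0000 = 942.175 mm³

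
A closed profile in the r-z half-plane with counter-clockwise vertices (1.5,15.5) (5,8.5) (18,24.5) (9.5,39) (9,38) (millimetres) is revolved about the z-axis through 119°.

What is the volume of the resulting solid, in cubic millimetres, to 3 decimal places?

Profile (r,z), 5 vertices: (1.5,15.5) (5,8.5) (18,24.5) (9.5,39) (9,38)
edge 0: (1.5,15.5)→(5,8.5)  cross = 1.5·8.5 − 5·15.5 = -64.7500; (r_i+r_j)·cross = 6.5·-64.7500 = -420.8750
edge 1: (5,8.5)→(18,24.5)  cross = 5·24.5 − 18·8.5 = -30.5000; (r_i+r_j)·cross = 23·-30.5000 = -701.5000
edge 2: (18,24.5)→(9.5,39)  cross = 18·39 − 9.5·24.5 = 469.2500; (r_i+r_j)·cross = 27.5·469.2500 = 12904.3750
edge 3: (9.5,39)→(9,38)  cross = 9.5·38 − 9·39 = 10.0000; (r_i+r_j)·cross = 18.5·10.0000 = 185.0000
edge 4: (9,38)→(1.5,15.5)  cross = 9·15.5 − 1.5·38 = 82.5000; (r_i+r_j)·cross = 10.5·82.5000 = 866.2500
Σcross = 466.5000 → A = |Σcross|/2 = 233.2500 mm²
Σ(r_i+r_j)·cross = 12833.2500 → first moment M = |Σ|/6 = 2138.8750
R_c = M/A = 2138.8750/233.2500 = 9.1699 mm
θ = 119° = 2.076942 rad
V = θ·R_c·A = 2.076942·9.1699·233.2500 = 4442.319 mm³

Volume = 4442.319 mm³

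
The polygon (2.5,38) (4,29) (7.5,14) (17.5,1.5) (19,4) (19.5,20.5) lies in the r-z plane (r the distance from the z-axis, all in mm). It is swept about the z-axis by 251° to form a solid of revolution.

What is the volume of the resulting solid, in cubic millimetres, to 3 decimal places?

Volume = 14941.551 mm³

Profile (r,z), 6 vertices: (2.5,38) (4,29) (7.5,14) (17.5,1.5) (19,4) (19.5,20.5)
edge 0: (2.5,38)→(4,29)  cross = 2.5·29 − 4·38 = -79.5000; (r_i+r_j)·cross = 6.5·-79.5000 = -516.7500
edge 1: (4,29)→(7.5,14)  cross = 4·14 − 7.5·29 = -161.5000; (r_i+r_j)·cross = 11.5·-161.5000 = -1857.2500
edge 2: (7.5,14)→(17.5,1.5)  cross = 7.5·1.5 − 17.5·14 = -233.7500; (r_i+r_j)·cross = 25·-233.7500 = -5843.7500
edge 3: (17.5,1.5)→(19,4)  cross = 17.5·4 − 19·1.5 = 41.5000; (r_i+r_j)·cross = 36.5·41.5000 = 1514.7500
edge 4: (19,4)→(19.5,20.5)  cross = 19·20.5 − 19.5·4 = 311.5000; (r_i+r_j)·cross = 38.5·311.5000 = 11992.7500
edge 5: (19.5,20.5)→(2.5,38)  cross = 19.5·38 − 2.5·20.5 = 689.7500; (r_i+r_j)·cross = 22·689.7500 = 15174.5000
Σcross = 568.0000 → A = |Σcross|/2 = 284.0000 mm²
Σ(r_i+r_j)·cross = 20464.2500 → first moment M = |Σ|/6 = 3410.7083
R_c = M/A = 3410.7083/284.0000 = 12.0095 mm
θ = 251° = 4.380776 rad
V = θ·R_c·A = 4.380776·12.0095·284.0000 = 14941.551 mm³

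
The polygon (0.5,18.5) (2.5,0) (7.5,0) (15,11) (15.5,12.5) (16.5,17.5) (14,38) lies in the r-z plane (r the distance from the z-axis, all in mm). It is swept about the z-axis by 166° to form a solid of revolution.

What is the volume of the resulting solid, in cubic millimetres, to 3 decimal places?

Volume = 9390.459 mm³

Profile (r,z), 7 vertices: (0.5,18.5) (2.5,0) (7.5,0) (15,11) (15.5,12.5) (16.5,17.5) (14,38)
edge 0: (0.5,18.5)→(2.5,0)  cross = 0.5·0 − 2.5·18.5 = -46.2500; (r_i+r_j)·cross = 3·-46.2500 = -138.7500
edge 1: (2.5,0)→(7.5,0)  cross = 2.5·0 − 7.5·0 = 0.0000; (r_i+r_j)·cross = 10·0.0000 = 0.0000
edge 2: (7.5,0)→(15,11)  cross = 7.5·11 − 15·0 = 82.5000; (r_i+r_j)·cross = 22.5·82.5000 = 1856.2500
edge 3: (15,11)→(15.5,12.5)  cross = 15·12.5 − 15.5·11 = 17.0000; (r_i+r_j)·cross = 30.5·17.0000 = 518.5000
edge 4: (15.5,12.5)→(16.5,17.5)  cross = 15.5·17.5 − 16.5·12.5 = 65.0000; (r_i+r_j)·cross = 32·65.0000 = 2080.0000
edge 5: (16.5,17.5)→(14,38)  cross = 16.5·38 − 14·17.5 = 382.0000; (r_i+r_j)·cross = 30.5·382.0000 = 11651.0000
edge 6: (14,38)→(0.5,18.5)  cross = 14·18.5 − 0.5·38 = 240.0000; (r_i+r_j)·cross = 14.5·240.0000 = 3480.0000
Σcross = 740.2500 → A = |Σcross|/2 = 370.1250 mm²
Σ(r_i+r_j)·cross = 19447.0000 → first moment M = |Σ|/6 = 3241.1667
R_c = M/A = 3241.1667/370.1250 = 8.7570 mm
θ = 166° = 2.897247 rad
V = θ·R_c·A = 2.897247·8.7570·370.1250 = 9390.459 mm³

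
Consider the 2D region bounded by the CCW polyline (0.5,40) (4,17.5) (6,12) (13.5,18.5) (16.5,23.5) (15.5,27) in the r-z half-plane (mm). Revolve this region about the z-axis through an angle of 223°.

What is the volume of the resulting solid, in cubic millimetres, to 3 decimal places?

Volume = 6758.523 mm³

Profile (r,z), 6 vertices: (0.5,40) (4,17.5) (6,12) (13.5,18.5) (16.5,23.5) (15.5,27)
edge 0: (0.5,40)→(4,17.5)  cross = 0.5·17.5 − 4·40 = -151.2500; (r_i+r_j)·cross = 4.5·-151.2500 = -680.6250
edge 1: (4,17.5)→(6,12)  cross = 4·12 − 6·17.5 = -57.0000; (r_i+r_j)·cross = 10·-57.0000 = -570.0000
edge 2: (6,12)→(13.5,18.5)  cross = 6·18.5 − 13.5·12 = -51.0000; (r_i+r_j)·cross = 19.5·-51.0000 = -994.5000
edge 3: (13.5,18.5)→(16.5,23.5)  cross = 13.5·23.5 − 16.5·18.5 = 12.0000; (r_i+r_j)·cross = 30·12.0000 = 360.0000
edge 4: (16.5,23.5)→(15.5,27)  cross = 16.5·27 − 15.5·23.5 = 81.2500; (r_i+r_j)·cross = 32·81.2500 = 2600.0000
edge 5: (15.5,27)→(0.5,40)  cross = 15.5·40 − 0.5·27 = 606.5000; (r_i+r_j)·cross = 16·606.5000 = 9704.0000
Σcross = 440.5000 → A = |Σcross|/2 = 220.2500 mm²
Σ(r_i+r_j)·cross = 10418.8750 → first moment M = |Σ|/6 = 1736.4792
R_c = M/A = 1736.4792/220.2500 = 7.8841 mm
θ = 223° = 3.892084 rad
V = θ·R_c·A = 3.892084·7.8841·220.2500 = 6758.523 mm³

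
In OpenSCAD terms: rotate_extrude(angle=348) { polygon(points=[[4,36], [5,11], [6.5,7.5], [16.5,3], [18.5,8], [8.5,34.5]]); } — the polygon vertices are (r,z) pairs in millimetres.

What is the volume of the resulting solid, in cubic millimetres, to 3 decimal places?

Profile (r,z), 6 vertices: (4,36) (5,11) (6.5,7.5) (16.5,3) (18.5,8) (8.5,34.5)
edge 0: (4,36)→(5,11)  cross = 4·11 − 5·36 = -136.0000; (r_i+r_j)·cross = 9·-136.0000 = -1224.0000
edge 1: (5,11)→(6.5,7.5)  cross = 5·7.5 − 6.5·11 = -34.0000; (r_i+r_j)·cross = 11.5·-34.0000 = -391.0000
edge 2: (6.5,7.5)→(16.5,3)  cross = 6.5·3 − 16.5·7.5 = -104.2500; (r_i+r_j)·cross = 23·-104.2500 = -2397.7500
edge 3: (16.5,3)→(18.5,8)  cross = 16.5·8 − 18.5·3 = 76.5000; (r_i+r_j)·cross = 35·76.5000 = 2677.5000
edge 4: (18.5,8)→(8.5,34.5)  cross = 18.5·34.5 − 8.5·8 = 570.2500; (r_i+r_j)·cross = 27·570.2500 = 15396.7500
edge 5: (8.5,34.5)→(4,36)  cross = 8.5·36 − 4·34.5 = 168.0000; (r_i+r_j)·cross = 12.5·168.0000 = 2100.0000
Σcross = 540.5000 → A = |Σcross|/2 = 270.2500 mm²
Σ(r_i+r_j)·cross = 16161.5000 → first moment M = |Σ|/6 = 2693.5833
R_c = M/A = 2693.5833/270.2500 = 9.9670 mm
θ = 348° = 6.073746 rad
V = θ·R_c·A = 6.073746·9.9670·270.2500 = 16360.140 mm³

Volume = 16360.140 mm³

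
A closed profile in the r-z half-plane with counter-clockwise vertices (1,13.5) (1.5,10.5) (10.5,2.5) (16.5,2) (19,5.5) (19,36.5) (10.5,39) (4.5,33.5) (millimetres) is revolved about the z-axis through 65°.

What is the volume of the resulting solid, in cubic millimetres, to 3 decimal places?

Volume = 6760.035 mm³

Profile (r,z), 8 vertices: (1,13.5) (1.5,10.5) (10.5,2.5) (16.5,2) (19,5.5) (19,36.5) (10.5,39) (4.5,33.5)
edge 0: (1,13.5)→(1.5,10.5)  cross = 1·10.5 − 1.5·13.5 = -9.7500; (r_i+r_j)·cross = 2.5·-9.7500 = -24.3750
edge 1: (1.5,10.5)→(10.5,2.5)  cross = 1.5·2.5 − 10.5·10.5 = -106.5000; (r_i+r_j)·cross = 12·-106.5000 = -1278.0000
edge 2: (10.5,2.5)→(16.5,2)  cross = 10.5·2 − 16.5·2.5 = -20.2500; (r_i+r_j)·cross = 27·-20.2500 = -546.7500
edge 3: (16.5,2)→(19,5.5)  cross = 16.5·5.5 − 19·2 = 52.7500; (r_i+r_j)·cross = 35.5·52.7500 = 1872.6250
edge 4: (19,5.5)→(19,36.5)  cross = 19·36.5 − 19·5.5 = 589.0000; (r_i+r_j)·cross = 38·589.0000 = 22382.0000
edge 5: (19,36.5)→(10.5,39)  cross = 19·39 − 10.5·36.5 = 357.7500; (r_i+r_j)·cross = 29.5·357.7500 = 10553.6250
edge 6: (10.5,39)→(4.5,33.5)  cross = 10.5·33.5 − 4.5·39 = 176.2500; (r_i+r_j)·cross = 15·176.2500 = 2643.7500
edge 7: (4.5,33.5)→(1,13.5)  cross = 4.5·13.5 − 1·33.5 = 27.2500; (r_i+r_j)·cross = 5.5·27.2500 = 149.8750
Σcross = 1066.5000 → A = |Σcross|/2 = 533.2500 mm²
Σ(r_i+r_j)·cross = 35752.7500 → first moment M = |Σ|/6 = 5958.7917
R_c = M/A = 5958.7917/533.2500 = 11.1745 mm
θ = 65° = 1.134464 rad
V = θ·R_c·A = 1.134464·11.1745·533.2500 = 6760.035 mm³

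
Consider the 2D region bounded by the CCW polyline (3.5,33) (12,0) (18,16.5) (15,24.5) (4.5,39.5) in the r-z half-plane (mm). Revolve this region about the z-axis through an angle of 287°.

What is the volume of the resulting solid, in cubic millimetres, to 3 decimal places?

Volume = 13084.904 mm³

Profile (r,z), 5 vertices: (3.5,33) (12,0) (18,16.5) (15,24.5) (4.5,39.5)
edge 0: (3.5,33)→(12,0)  cross = 3.5·0 − 12·33 = -396.0000; (r_i+r_j)·cross = 15.5·-396.0000 = -6138.0000
edge 1: (12,0)→(18,16.5)  cross = 12·16.5 − 18·0 = 198.0000; (r_i+r_j)·cross = 30·198.0000 = 5940.0000
edge 2: (18,16.5)→(15,24.5)  cross = 18·24.5 − 15·16.5 = 193.5000; (r_i+r_j)·cross = 33·193.5000 = 6385.5000
edge 3: (15,24.5)→(4.5,39.5)  cross = 15·39.5 − 4.5·24.5 = 482.2500; (r_i+r_j)·cross = 19.5·482.2500 = 9403.8750
edge 4: (4.5,39.5)→(3.5,33)  cross = 4.5·33 − 3.5·39.5 = 10.2500; (r_i+r_j)·cross = 8·10.2500 = 82.0000
Σcross = 488.0000 → A = |Σcross|/2 = 244.0000 mm²
Σ(r_i+r_j)·cross = 15673.3750 → first moment M = |Σ|/6 = 2612.2292
R_c = M/A = 2612.2292/244.0000 = 10.7059 mm
θ = 287° = 5.009095 rad
V = θ·R_c·A = 5.009095·10.7059·244.0000 = 13084.904 mm³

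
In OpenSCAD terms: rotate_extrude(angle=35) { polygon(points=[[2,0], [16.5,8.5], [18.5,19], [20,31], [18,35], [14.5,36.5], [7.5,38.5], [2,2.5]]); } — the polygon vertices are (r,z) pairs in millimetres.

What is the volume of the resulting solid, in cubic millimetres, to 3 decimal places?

Volume = 2970.167 mm³

Profile (r,z), 8 vertices: (2,0) (16.5,8.5) (18.5,19) (20,31) (18,35) (14.5,36.5) (7.5,38.5) (2,2.5)
edge 0: (2,0)→(16.5,8.5)  cross = 2·8.5 − 16.5·0 = 17.0000; (r_i+r_j)·cross = 18.5·17.0000 = 314.5000
edge 1: (16.5,8.5)→(18.5,19)  cross = 16.5·19 − 18.5·8.5 = 156.2500; (r_i+r_j)·cross = 35·156.2500 = 5468.7500
edge 2: (18.5,19)→(20,31)  cross = 18.5·31 − 20·19 = 193.5000; (r_i+r_j)·cross = 38.5·193.5000 = 7449.7500
edge 3: (20,31)→(18,35)  cross = 20·35 − 18·31 = 142.0000; (r_i+r_j)·cross = 38·142.0000 = 5396.0000
edge 4: (18,35)→(14.5,36.5)  cross = 18·36.5 − 14.5·35 = 149.5000; (r_i+r_j)·cross = 32.5·149.5000 = 4858.7500
edge 5: (14.5,36.5)→(7.5,38.5)  cross = 14.5·38.5 − 7.5·36.5 = 284.5000; (r_i+r_j)·cross = 22·284.5000 = 6259.0000
edge 6: (7.5,38.5)→(2,2.5)  cross = 7.5·2.5 − 2·38.5 = -58.2500; (r_i+r_j)·cross = 9.5·-58.2500 = -553.3750
edge 7: (2,2.5)→(2,0)  cross = 2·0 − 2·2.5 = -5.0000; (r_i+r_j)·cross = 4·-5.0000 = -20.0000
Σcross = 879.5000 → A = |Σcross|/2 = 439.7500 mm²
Σ(r_i+r_j)·cross = 29173.3750 → first moment M = |Σ|/6 = 4862.2292
R_c = M/A = 4862.2292/439.7500 = 11.0568 mm
θ = 35° = 0.610865 rad
V = θ·R_c·A = 0.610865·11.0568·439.7500 = 2970.167 mm³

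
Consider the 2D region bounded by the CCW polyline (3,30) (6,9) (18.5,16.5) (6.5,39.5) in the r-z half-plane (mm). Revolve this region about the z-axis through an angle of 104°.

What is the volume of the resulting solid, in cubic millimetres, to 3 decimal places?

Profile (r,z), 4 vertices: (3,30) (6,9) (18.5,16.5) (6.5,39.5)
edge 0: (3,30)→(6,9)  cross = 3·9 − 6·30 = -153.0000; (r_i+r_j)·cross = 9·-153.0000 = -1377.0000
edge 1: (6,9)→(18.5,16.5)  cross = 6·16.5 − 18.5·9 = -67.5000; (r_i+r_j)·cross = 24.5·-67.5000 = -1653.7500
edge 2: (18.5,16.5)→(6.5,39.5)  cross = 18.5·39.5 − 6.5·16.5 = 623.5000; (r_i+r_j)·cross = 25·623.5000 = 15587.5000
edge 3: (6.5,39.5)→(3,30)  cross = 6.5·30 − 3·39.5 = 76.5000; (r_i+r_j)·cross = 9.5·76.5000 = 726.7500
Σcross = 479.5000 → A = |Σcross|/2 = 239.7500 mm²
Σ(r_i+r_j)·cross = 13283.5000 → first moment M = |Σ|/6 = 2213.9167
R_c = M/A = 2213.9167/239.7500 = 9.2343 mm
θ = 104° = 1.815142 rad
V = θ·R_c·A = 1.815142·9.2343·239.7500 = 4018.574 mm³

Volume = 4018.574 mm³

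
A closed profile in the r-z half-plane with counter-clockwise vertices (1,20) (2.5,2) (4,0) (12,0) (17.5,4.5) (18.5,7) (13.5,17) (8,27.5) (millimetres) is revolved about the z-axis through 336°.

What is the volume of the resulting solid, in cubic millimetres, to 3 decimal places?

Volume = 15712.798 mm³

Profile (r,z), 8 vertices: (1,20) (2.5,2) (4,0) (12,0) (17.5,4.5) (18.5,7) (13.5,17) (8,27.5)
edge 0: (1,20)→(2.5,2)  cross = 1·2 − 2.5·20 = -48.0000; (r_i+r_j)·cross = 3.5·-48.0000 = -168.0000
edge 1: (2.5,2)→(4,0)  cross = 2.5·0 − 4·2 = -8.0000; (r_i+r_j)·cross = 6.5·-8.0000 = -52.0000
edge 2: (4,0)→(12,0)  cross = 4·0 − 12·0 = 0.0000; (r_i+r_j)·cross = 16·0.0000 = 0.0000
edge 3: (12,0)→(17.5,4.5)  cross = 12·4.5 − 17.5·0 = 54.0000; (r_i+r_j)·cross = 29.5·54.0000 = 1593.0000
edge 4: (17.5,4.5)→(18.5,7)  cross = 17.5·7 − 18.5·4.5 = 39.2500; (r_i+r_j)·cross = 36·39.2500 = 1413.0000
edge 5: (18.5,7)→(13.5,17)  cross = 18.5·17 − 13.5·7 = 220.0000; (r_i+r_j)·cross = 32·220.0000 = 7040.0000
edge 6: (13.5,17)→(8,27.5)  cross = 13.5·27.5 − 8·17 = 235.2500; (r_i+r_j)·cross = 21.5·235.2500 = 5057.8750
edge 7: (8,27.5)→(1,20)  cross = 8·20 − 1·27.5 = 132.5000; (r_i+r_j)·cross = 9·132.5000 = 1192.5000
Σcross = 625.0000 → A = |Σcross|/2 = 312.5000 mm²
Σ(r_i+r_j)·cross = 16076.3750 → first moment M = |Σ|/6 = 2679.3958
R_c = M/A = 2679.3958/312.5000 = 8.5741 mm
θ = 336° = 5.864306 rad
V = θ·R_c·A = 5.864306·8.5741·312.5000 = 15712.798 mm³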